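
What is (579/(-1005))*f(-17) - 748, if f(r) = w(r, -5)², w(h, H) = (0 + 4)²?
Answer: -299988/335 ≈ -895.49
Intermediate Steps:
w(h, H) = 16 (w(h, H) = 4² = 16)
f(r) = 256 (f(r) = 16² = 256)
(579/(-1005))*f(-17) - 748 = (579/(-1005))*256 - 748 = (579*(-1/1005))*256 - 748 = -193/335*256 - 748 = -49408/335 - 748 = -299988/335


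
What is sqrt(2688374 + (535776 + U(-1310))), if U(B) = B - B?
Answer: 5*sqrt(128966) ≈ 1795.6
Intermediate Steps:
U(B) = 0
sqrt(2688374 + (535776 + U(-1310))) = sqrt(2688374 + (535776 + 0)) = sqrt(2688374 + 535776) = sqrt(3224150) = 5*sqrt(128966)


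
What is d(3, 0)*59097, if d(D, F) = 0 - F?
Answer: 0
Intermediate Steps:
d(D, F) = -F
d(3, 0)*59097 = -1*0*59097 = 0*59097 = 0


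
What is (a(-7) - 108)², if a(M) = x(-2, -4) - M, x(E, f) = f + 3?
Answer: 10404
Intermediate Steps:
x(E, f) = 3 + f
a(M) = -1 - M (a(M) = (3 - 4) - M = -1 - M)
(a(-7) - 108)² = ((-1 - 1*(-7)) - 108)² = ((-1 + 7) - 108)² = (6 - 108)² = (-102)² = 10404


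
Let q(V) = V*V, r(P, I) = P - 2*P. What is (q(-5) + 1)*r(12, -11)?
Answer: -312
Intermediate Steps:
r(P, I) = -P
q(V) = V²
(q(-5) + 1)*r(12, -11) = ((-5)² + 1)*(-1*12) = (25 + 1)*(-12) = 26*(-12) = -312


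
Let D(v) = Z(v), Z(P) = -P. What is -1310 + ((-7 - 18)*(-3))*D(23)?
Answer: -3035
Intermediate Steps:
D(v) = -v
-1310 + ((-7 - 18)*(-3))*D(23) = -1310 + ((-7 - 18)*(-3))*(-1*23) = -1310 - 25*(-3)*(-23) = -1310 + 75*(-23) = -1310 - 1725 = -3035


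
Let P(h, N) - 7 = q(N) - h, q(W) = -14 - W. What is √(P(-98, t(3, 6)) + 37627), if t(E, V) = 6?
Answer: 4*√2357 ≈ 194.20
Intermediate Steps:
P(h, N) = -7 - N - h (P(h, N) = 7 + ((-14 - N) - h) = 7 + (-14 - N - h) = -7 - N - h)
√(P(-98, t(3, 6)) + 37627) = √((-7 - 1*6 - 1*(-98)) + 37627) = √((-7 - 6 + 98) + 37627) = √(85 + 37627) = √37712 = 4*√2357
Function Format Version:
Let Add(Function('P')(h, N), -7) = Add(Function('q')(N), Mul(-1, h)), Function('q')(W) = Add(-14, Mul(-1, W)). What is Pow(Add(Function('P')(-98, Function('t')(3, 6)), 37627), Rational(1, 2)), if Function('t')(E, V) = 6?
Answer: Mul(4, Pow(2357, Rational(1, 2))) ≈ 194.20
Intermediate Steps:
Function('P')(h, N) = Add(-7, Mul(-1, N), Mul(-1, h)) (Function('P')(h, N) = Add(7, Add(Add(-14, Mul(-1, N)), Mul(-1, h))) = Add(7, Add(-14, Mul(-1, N), Mul(-1, h))) = Add(-7, Mul(-1, N), Mul(-1, h)))
Pow(Add(Function('P')(-98, Function('t')(3, 6)), 37627), Rational(1, 2)) = Pow(Add(Add(-7, Mul(-1, 6), Mul(-1, -98)), 37627), Rational(1, 2)) = Pow(Add(Add(-7, -6, 98), 37627), Rational(1, 2)) = Pow(Add(85, 37627), Rational(1, 2)) = Pow(37712, Rational(1, 2)) = Mul(4, Pow(2357, Rational(1, 2)))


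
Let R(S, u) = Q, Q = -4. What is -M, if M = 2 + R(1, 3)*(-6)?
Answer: -26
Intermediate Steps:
R(S, u) = -4
M = 26 (M = 2 - 4*(-6) = 2 + 24 = 26)
-M = -1*26 = -26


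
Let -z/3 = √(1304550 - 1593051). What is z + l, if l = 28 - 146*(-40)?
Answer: 5868 - 3*I*√288501 ≈ 5868.0 - 1611.4*I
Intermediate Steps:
l = 5868 (l = 28 + 5840 = 5868)
z = -3*I*√288501 (z = -3*√(1304550 - 1593051) = -3*I*√288501 ≈ -1611.4*I)
z + l = -3*I*√288501 + 5868 = 5868 - 3*I*√288501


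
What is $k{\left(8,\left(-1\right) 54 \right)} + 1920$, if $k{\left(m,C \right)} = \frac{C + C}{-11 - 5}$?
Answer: $\frac{7707}{4} \approx 1926.8$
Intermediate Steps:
$k{\left(m,C \right)} = - \frac{C}{8}$ ($k{\left(m,C \right)} = \frac{2 C}{-16} = 2 C \left(- \frac{1}{16}\right) = - \frac{C}{8}$)
$k{\left(8,\left(-1\right) 54 \right)} + 1920 = - \frac{\left(-1\right) 54}{8} + 1920 = \left(- \frac{1}{8}\right) \left(-54\right) + 1920 = \frac{27}{4} + 1920 = \frac{7707}{4}$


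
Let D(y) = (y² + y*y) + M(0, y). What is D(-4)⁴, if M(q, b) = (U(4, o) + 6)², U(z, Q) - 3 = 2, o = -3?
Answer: 547981281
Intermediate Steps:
U(z, Q) = 5 (U(z, Q) = 3 + 2 = 5)
M(q, b) = 121 (M(q, b) = (5 + 6)² = 11² = 121)
D(y) = 121 + 2*y² (D(y) = (y² + y*y) + 121 = (y² + y²) + 121 = 2*y² + 121 = 121 + 2*y²)
D(-4)⁴ = (121 + 2*(-4)²)⁴ = (121 + 2*16)⁴ = (121 + 32)⁴ = 153⁴ = 547981281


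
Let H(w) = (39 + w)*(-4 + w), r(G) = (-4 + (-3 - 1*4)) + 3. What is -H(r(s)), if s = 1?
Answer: 372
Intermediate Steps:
r(G) = -8 (r(G) = (-4 + (-3 - 4)) + 3 = (-4 - 7) + 3 = -11 + 3 = -8)
H(w) = (-4 + w)*(39 + w)
-H(r(s)) = -(-156 + (-8)² + 35*(-8)) = -(-156 + 64 - 280) = -1*(-372) = 372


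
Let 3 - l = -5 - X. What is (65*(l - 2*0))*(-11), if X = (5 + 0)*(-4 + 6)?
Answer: -12870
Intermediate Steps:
X = 10 (X = 5*2 = 10)
l = 18 (l = 3 - (-5 - 1*10) = 3 - (-5 - 10) = 3 - 1*(-15) = 3 + 15 = 18)
(65*(l - 2*0))*(-11) = (65*(18 - 2*0))*(-11) = (65*(18 + 0))*(-11) = (65*18)*(-11) = 1170*(-11) = -12870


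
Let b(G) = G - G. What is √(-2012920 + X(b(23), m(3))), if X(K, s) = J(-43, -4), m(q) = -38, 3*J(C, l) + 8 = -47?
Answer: I*√18116445/3 ≈ 1418.8*I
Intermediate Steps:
J(C, l) = -55/3 (J(C, l) = -8/3 + (⅓)*(-47) = -8/3 - 47/3 = -55/3)
b(G) = 0
X(K, s) = -55/3
√(-2012920 + X(b(23), m(3))) = √(-2012920 - 55/3) = √(-6038815/3) = I*√18116445/3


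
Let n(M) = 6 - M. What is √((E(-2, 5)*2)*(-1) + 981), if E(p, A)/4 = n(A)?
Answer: √973 ≈ 31.193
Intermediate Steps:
E(p, A) = 24 - 4*A (E(p, A) = 4*(6 - A) = 24 - 4*A)
√((E(-2, 5)*2)*(-1) + 981) = √(((24 - 4*5)*2)*(-1) + 981) = √(((24 - 20)*2)*(-1) + 981) = √((4*2)*(-1) + 981) = √(8*(-1) + 981) = √(-8 + 981) = √973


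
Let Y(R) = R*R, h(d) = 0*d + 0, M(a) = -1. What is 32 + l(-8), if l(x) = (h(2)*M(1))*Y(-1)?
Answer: 32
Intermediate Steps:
h(d) = 0 (h(d) = 0 + 0 = 0)
Y(R) = R²
l(x) = 0 (l(x) = (0*(-1))*(-1)² = 0*1 = 0)
32 + l(-8) = 32 + 0 = 32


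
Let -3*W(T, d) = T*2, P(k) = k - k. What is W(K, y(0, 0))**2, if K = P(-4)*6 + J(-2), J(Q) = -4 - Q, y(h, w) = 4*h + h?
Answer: 16/9 ≈ 1.7778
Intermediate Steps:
y(h, w) = 5*h
P(k) = 0
K = -2 (K = 0*6 + (-4 - 1*(-2)) = 0 + (-4 + 2) = 0 - 2 = -2)
W(T, d) = -2*T/3 (W(T, d) = -T*2/3 = -2*T/3)
W(K, y(0, 0))**2 = (-2/3*(-2))**2 = (4/3)**2 = 16/9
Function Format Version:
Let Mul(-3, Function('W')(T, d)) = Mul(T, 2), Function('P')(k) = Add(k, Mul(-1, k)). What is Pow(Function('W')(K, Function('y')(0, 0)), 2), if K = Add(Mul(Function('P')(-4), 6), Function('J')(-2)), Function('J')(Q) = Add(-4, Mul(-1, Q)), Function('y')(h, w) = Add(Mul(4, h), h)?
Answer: Rational(16, 9) ≈ 1.7778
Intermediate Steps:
Function('y')(h, w) = Mul(5, h)
Function('P')(k) = 0
K = -2 (K = Add(Mul(0, 6), Add(-4, Mul(-1, -2))) = Add(0, Add(-4, 2)) = Add(0, -2) = -2)
Function('W')(T, d) = Mul(Rational(-2, 3), T) (Function('W')(T, d) = Mul(Rational(-1, 3), Mul(T, 2)) = Mul(Rational(-1, 3), Mul(2, T)) = Mul(Rational(-2, 3), T))
Pow(Function('W')(K, Function('y')(0, 0)), 2) = Pow(Mul(Rational(-2, 3), -2), 2) = Pow(Rational(4, 3), 2) = Rational(16, 9)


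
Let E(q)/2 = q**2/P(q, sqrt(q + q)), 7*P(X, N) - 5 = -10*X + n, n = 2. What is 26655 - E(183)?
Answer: 49060911/1823 ≈ 26912.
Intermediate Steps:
P(X, N) = 1 - 10*X/7 (P(X, N) = 5/7 + (-10*X + 2)/7 = 5/7 + (2 - 10*X)/7 = 5/7 + (2/7 - 10*X/7) = 1 - 10*X/7)
E(q) = 2*q**2/(1 - 10*q/7) (E(q) = 2*(q**2/(1 - 10*q/7)) = 2*q**2/(1 - 10*q/7))
26655 - E(183) = 26655 - (-14)*183**2/(-7 + 10*183) = 26655 - (-14)*33489/(-7 + 1830) = 26655 - (-14)*33489/1823 = 26655 - 1*(-468846/1823) = 26655 + 468846/1823 = 49060911/1823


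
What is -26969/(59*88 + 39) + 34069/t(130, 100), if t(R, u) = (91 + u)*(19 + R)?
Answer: -589295832/148869029 ≈ -3.9585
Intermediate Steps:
t(R, u) = (19 + R)*(91 + u)
-26969/(59*88 + 39) + 34069/t(130, 100) = -26969/(59*88 + 39) + 34069/(1729 + 19*100 + 91*130 + 130*100) = -26969/(5192 + 39) + 34069/(1729 + 1900 + 11830 + 13000) = -26969/5231 + 34069/28459 = -589295832/148869029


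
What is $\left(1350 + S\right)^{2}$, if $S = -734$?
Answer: $379456$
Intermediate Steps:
$\left(1350 + S\right)^{2} = \left(1350 - 734\right)^{2} = 616^{2} = 379456$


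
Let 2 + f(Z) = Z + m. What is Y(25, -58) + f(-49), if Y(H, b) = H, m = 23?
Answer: -3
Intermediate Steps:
f(Z) = 21 + Z (f(Z) = -2 + (Z + 23) = -2 + (23 + Z) = 21 + Z)
Y(25, -58) + f(-49) = 25 + (21 - 49) = 25 - 28 = -3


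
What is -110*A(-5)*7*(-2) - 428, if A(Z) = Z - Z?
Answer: -428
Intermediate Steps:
A(Z) = 0
-110*A(-5)*7*(-2) - 428 = -110*0*7*(-2) - 428 = -0*(-2) - 428 = -110*0 - 428 = 0 - 428 = -428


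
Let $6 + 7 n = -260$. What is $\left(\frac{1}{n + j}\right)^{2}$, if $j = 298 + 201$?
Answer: $\frac{1}{212521} \approx 4.7054 \cdot 10^{-6}$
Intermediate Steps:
$n = -38$ ($n = - \frac{6}{7} + \frac{1}{7} \left(-260\right) = - \frac{6}{7} - \frac{260}{7} = -38$)
$j = 499$
$\left(\frac{1}{n + j}\right)^{2} = \left(\frac{1}{-38 + 499}\right)^{2} = \left(\frac{1}{461}\right)^{2} = \frac{1}{212521}$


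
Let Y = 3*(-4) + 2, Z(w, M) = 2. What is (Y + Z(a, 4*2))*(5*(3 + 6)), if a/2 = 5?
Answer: -360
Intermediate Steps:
a = 10 (a = 2*5 = 10)
Y = -10 (Y = -12 + 2 = -10)
(Y + Z(a, 4*2))*(5*(3 + 6)) = (-10 + 2)*(5*(3 + 6)) = -40*9 = -8*45 = -360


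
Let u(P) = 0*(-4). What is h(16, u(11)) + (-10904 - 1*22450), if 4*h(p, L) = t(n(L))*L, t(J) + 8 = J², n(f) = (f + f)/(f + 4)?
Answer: -33354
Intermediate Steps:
n(f) = 2*f/(4 + f) (n(f) = (2*f)/(4 + f) = 2*f/(4 + f))
t(J) = -8 + J²
u(P) = 0
h(p, L) = L*(-8 + 4*L²/(4 + L)²)/4 (h(p, L) = ((-8 + (2*L/(4 + L))²)*L)/4 = ((-8 + 4*L²/(4 + L)²)*L)/4 = (L*(-8 + 4*L²/(4 + L)²))/4 = L*(-8 + 4*L²/(4 + L)²)/4)
h(16, u(11)) + (-10904 - 1*22450) = (-2*0 + 0³/(4 + 0)²) + (-10904 - 1*22450) = (0 + 0/4²) + (-10904 - 22450) = (0 + 0*(1/16)) - 33354 = (0 + 0) - 33354 = 0 - 33354 = -33354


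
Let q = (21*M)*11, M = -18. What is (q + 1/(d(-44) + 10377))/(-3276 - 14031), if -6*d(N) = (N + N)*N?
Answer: 40464269/168425955 ≈ 0.24025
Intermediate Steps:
d(N) = -N²/3 (d(N) = -(N + N)*N/6 = -2*N*N/6 = -N²/3)
q = -4158 (q = (21*(-18))*11 = -378*11 = -4158)
(q + 1/(d(-44) + 10377))/(-3276 - 14031) = (-4158 + 1/(-⅓*(-44)² + 10377))/(-3276 - 14031) = (-4158 + 1/(-⅓*1936 + 10377))/(-17307) = (-4158 + 1/(-1936/3 + 10377))*(-1/17307) = (-4158 + 1/(29195/3))*(-1/17307) = (-4158 + 3/29195)*(-1/17307) = -121392807/29195*(-1/17307) = 40464269/168425955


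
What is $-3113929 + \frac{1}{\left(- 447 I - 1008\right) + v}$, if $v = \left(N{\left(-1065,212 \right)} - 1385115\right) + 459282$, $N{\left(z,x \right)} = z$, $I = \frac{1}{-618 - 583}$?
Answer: $- \frac{3470208124686412}{1114414659} \approx -3.1139 \cdot 10^{6}$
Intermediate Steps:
$I = - \frac{1}{1201}$ ($I = \frac{1}{-1201} = - \frac{1}{1201} \approx -0.00083264$)
$v = -926898$ ($v = \left(-1065 - 1385115\right) + 459282 = -1386180 + 459282 = -926898$)
$-3113929 + \frac{1}{\left(- 447 I - 1008\right) + v} = -3113929 + \frac{1}{\left(\left(-447\right) \left(- \frac{1}{1201}\right) - 1008\right) - 926898} = -3113929 + \frac{1}{\left(\frac{447}{1201} - 1008\right) - 926898} = -3113929 + \frac{1}{- \frac{1210161}{1201} - 926898} = -3113929 + \frac{1}{- \frac{1114414659}{1201}} = -3113929 - \frac{1201}{1114414659} = - \frac{3470208124686412}{1114414659}$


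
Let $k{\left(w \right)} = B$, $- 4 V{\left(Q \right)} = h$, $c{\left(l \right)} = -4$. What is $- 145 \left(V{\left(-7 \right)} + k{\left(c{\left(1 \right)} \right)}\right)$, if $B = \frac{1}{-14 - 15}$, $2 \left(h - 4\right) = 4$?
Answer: $\frac{445}{2} \approx 222.5$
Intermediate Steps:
$h = 6$ ($h = 4 + \frac{1}{2} \cdot 4 = 4 + 2 = 6$)
$V{\left(Q \right)} = - \frac{3}{2}$ ($V{\left(Q \right)} = \left(- \frac{1}{4}\right) 6 = - \frac{3}{2}$)
$B = - \frac{1}{29}$ ($B = \frac{1}{-29} = - \frac{1}{29} \approx -0.034483$)
$k{\left(w \right)} = - \frac{1}{29}$
$- 145 \left(V{\left(-7 \right)} + k{\left(c{\left(1 \right)} \right)}\right) = - 145 \left(- \frac{3}{2} - \frac{1}{29}\right) = \left(-145\right) \left(- \frac{89}{58}\right) = \frac{445}{2}$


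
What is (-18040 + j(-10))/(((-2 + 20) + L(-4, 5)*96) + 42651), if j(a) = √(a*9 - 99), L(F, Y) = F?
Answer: -3608/8457 + I*√21/14095 ≈ -0.42663 + 0.00032512*I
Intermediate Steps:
j(a) = √(-99 + 9*a) (j(a) = √(9*a - 99) = √(-99 + 9*a))
(-18040 + j(-10))/(((-2 + 20) + L(-4, 5)*96) + 42651) = (-18040 + 3*√(-11 - 10))/(((-2 + 20) - 4*96) + 42651) = (-18040 + 3*√(-21))/((18 - 384) + 42651) = (-18040 + 3*(I*√21))/(-366 + 42651) = (-18040 + 3*I*√21)/42285 = (-18040 + 3*I*√21)*(1/42285) = -3608/8457 + I*√21/14095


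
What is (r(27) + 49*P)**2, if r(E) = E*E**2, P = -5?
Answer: 377835844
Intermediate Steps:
r(E) = E**3
(r(27) + 49*P)**2 = (27**3 + 49*(-5))**2 = (19683 - 245)**2 = 19438**2 = 377835844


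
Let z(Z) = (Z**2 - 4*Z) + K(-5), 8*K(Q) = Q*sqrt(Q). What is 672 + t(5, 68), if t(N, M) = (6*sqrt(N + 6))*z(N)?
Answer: 672 + 15*sqrt(11)*(8 - I*sqrt(5))/4 ≈ 771.5 - 27.811*I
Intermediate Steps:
K(Q) = Q**(3/2)/8 (K(Q) = (Q*sqrt(Q))/8 = Q**(3/2)/8)
z(Z) = Z**2 - 4*Z - 5*I*sqrt(5)/8 (z(Z) = (Z**2 - 4*Z) + (-5)**(3/2)/8 = (Z**2 - 4*Z) + (-5*I*sqrt(5))/8 = (Z**2 - 4*Z) - 5*I*sqrt(5)/8 = Z**2 - 4*Z - 5*I*sqrt(5)/8)
t(N, M) = 6*sqrt(6 + N)*(N**2 - 4*N - 5*I*sqrt(5)/8) (t(N, M) = (6*sqrt(N + 6))*(N**2 - 4*N - 5*I*sqrt(5)/8) = (6*sqrt(6 + N))*(N**2 - 4*N - 5*I*sqrt(5)/8) = 6*sqrt(6 + N)*(N**2 - 4*N - 5*I*sqrt(5)/8))
672 + t(5, 68) = 672 + sqrt(6 + 5)*(-24*5 + 6*5**2 - 15*I*sqrt(5)/4) = 672 + sqrt(11)*(-120 + 6*25 - 15*I*sqrt(5)/4) = 672 + sqrt(11)*(-120 + 150 - 15*I*sqrt(5)/4) = 672 + sqrt(11)*(30 - 15*I*sqrt(5)/4)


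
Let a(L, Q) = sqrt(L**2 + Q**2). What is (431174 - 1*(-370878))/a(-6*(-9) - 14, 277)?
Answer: 802052*sqrt(78329)/78329 ≈ 2865.8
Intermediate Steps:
(431174 - 1*(-370878))/a(-6*(-9) - 14, 277) = (431174 - 1*(-370878))/(sqrt((-6*(-9) - 14)**2 + 277**2)) = (431174 + 370878)/(sqrt((54 - 14)**2 + 76729)) = 802052/(sqrt(40**2 + 76729)) = 802052/(sqrt(1600 + 76729)) = 802052/(sqrt(78329)) = 802052*(sqrt(78329)/78329) = 802052*sqrt(78329)/78329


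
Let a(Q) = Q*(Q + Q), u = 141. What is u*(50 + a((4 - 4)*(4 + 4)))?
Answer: 7050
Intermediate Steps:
a(Q) = 2*Q² (a(Q) = Q*(2*Q) = 2*Q²)
u*(50 + a((4 - 4)*(4 + 4))) = 141*(50 + 2*((4 - 4)*(4 + 4))²) = 141*(50 + 2*(0*8)²) = 141*(50 + 2*0²) = 141*(50 + 2*0) = 141*(50 + 0) = 141*50 = 7050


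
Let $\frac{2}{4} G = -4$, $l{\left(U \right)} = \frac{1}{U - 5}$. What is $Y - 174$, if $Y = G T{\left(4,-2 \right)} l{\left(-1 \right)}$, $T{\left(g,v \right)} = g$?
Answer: $- \frac{506}{3} \approx -168.67$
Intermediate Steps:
$l{\left(U \right)} = \frac{1}{-5 + U}$
$G = -8$ ($G = 2 \left(-4\right) = -8$)
$Y = \frac{16}{3}$ ($Y = \frac{\left(-8\right) 4}{-5 - 1} = - \frac{32}{-6} = \left(-32\right) \left(- \frac{1}{6}\right) = \frac{16}{3} \approx 5.3333$)
$Y - 174 = \frac{16}{3} - 174 = - \frac{506}{3}$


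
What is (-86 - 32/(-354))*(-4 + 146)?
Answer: -2159252/177 ≈ -12199.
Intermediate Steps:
(-86 - 32/(-354))*(-4 + 146) = (-86 - 32*(-1/354))*142 = (-86 + 16/177)*142 = -15206/177*142 = -2159252/177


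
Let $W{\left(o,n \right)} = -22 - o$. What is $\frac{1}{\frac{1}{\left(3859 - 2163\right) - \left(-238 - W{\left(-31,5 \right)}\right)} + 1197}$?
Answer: $\frac{1943}{2325772} \approx 0.00083542$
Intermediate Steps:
$\frac{1}{\frac{1}{\left(3859 - 2163\right) - \left(-238 - W{\left(-31,5 \right)}\right)} + 1197} = \frac{1}{\frac{1}{\left(3859 - 2163\right) - -247} + 1197} = \frac{1}{\frac{1}{1696 + \left(\left(\left(-22 + 31\right) + 667\right) - 429\right)} + 1197} = \frac{1}{\frac{1}{1696 + \left(\left(9 + 667\right) - 429\right)} + 1197} = \frac{1}{\frac{1}{1696 + \left(676 - 429\right)} + 1197} = \frac{1}{\frac{1}{1696 + 247} + 1197} = \frac{1}{\frac{1}{1943} + 1197} = \frac{1}{\frac{2325772}{1943}} = \frac{1943}{2325772}$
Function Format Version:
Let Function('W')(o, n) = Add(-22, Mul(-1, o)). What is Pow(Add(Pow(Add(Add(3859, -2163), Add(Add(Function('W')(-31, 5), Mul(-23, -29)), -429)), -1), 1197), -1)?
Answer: Rational(1943, 2325772) ≈ 0.00083542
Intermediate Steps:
Pow(Add(Pow(Add(Add(3859, -2163), Add(Add(Function('W')(-31, 5), Mul(-23, -29)), -429)), -1), 1197), -1) = Pow(Add(Pow(Add(Add(3859, -2163), Add(Add(Add(-22, Mul(-1, -31)), Mul(-23, -29)), -429)), -1), 1197), -1) = Pow(Add(Pow(Add(1696, Add(Add(Add(-22, 31), 667), -429)), -1), 1197), -1) = Pow(Add(Pow(Add(1696, Add(Add(9, 667), -429)), -1), 1197), -1) = Pow(Add(Pow(Add(1696, Add(676, -429)), -1), 1197), -1) = Pow(Add(Pow(Add(1696, 247), -1), 1197), -1) = Pow(Add(Pow(1943, -1), 1197), -1) = Pow(Add(Rational(1, 1943), 1197), -1) = Pow(Rational(2325772, 1943), -1) = Rational(1943, 2325772)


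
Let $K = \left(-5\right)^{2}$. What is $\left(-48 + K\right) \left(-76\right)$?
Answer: $1748$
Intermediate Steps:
$K = 25$
$\left(-48 + K\right) \left(-76\right) = \left(-48 + 25\right) \left(-76\right) = \left(-23\right) \left(-76\right) = 1748$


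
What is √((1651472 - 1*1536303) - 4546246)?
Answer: I*√4431077 ≈ 2105.0*I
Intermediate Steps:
√((1651472 - 1*1536303) - 4546246) = √((1651472 - 1536303) - 4546246) = √(115169 - 4546246) = √(-4431077) = I*√4431077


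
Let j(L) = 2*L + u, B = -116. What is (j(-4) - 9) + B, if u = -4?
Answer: -137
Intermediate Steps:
j(L) = -4 + 2*L (j(L) = 2*L - 4 = -4 + 2*L)
(j(-4) - 9) + B = ((-4 + 2*(-4)) - 9) - 116 = ((-4 - 8) - 9) - 116 = (-12 - 9) - 116 = -21 - 116 = -137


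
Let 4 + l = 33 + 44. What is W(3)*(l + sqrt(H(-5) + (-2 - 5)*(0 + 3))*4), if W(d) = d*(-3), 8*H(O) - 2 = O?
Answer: -657 - 27*I*sqrt(38) ≈ -657.0 - 166.44*I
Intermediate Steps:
l = 73 (l = -4 + (33 + 44) = -4 + 77 = 73)
H(O) = 1/4 + O/8
W(d) = -3*d
W(3)*(l + sqrt(H(-5) + (-2 - 5)*(0 + 3))*4) = (-3*3)*(73 + sqrt((1/4 + (1/8)*(-5)) + (-2 - 5)*(0 + 3))*4) = -9*(73 + sqrt((1/4 - 5/8) - 7*3)*4) = -9*(73 + sqrt(-3/8 - 21)*4) = -9*(73 + sqrt(-171/8)*4) = -9*(73 + (3*I*sqrt(38)/4)*4) = -9*(73 + 3*I*sqrt(38)) = -657 - 27*I*sqrt(38)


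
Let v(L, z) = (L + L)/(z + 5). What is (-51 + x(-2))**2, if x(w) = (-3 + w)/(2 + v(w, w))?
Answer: 13689/4 ≈ 3422.3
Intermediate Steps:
v(L, z) = 2*L/(5 + z) (v(L, z) = (2*L)/(5 + z) = 2*L/(5 + z))
x(w) = (-3 + w)/(2 + 2*w/(5 + w))
(-51 + x(-2))**2 = (-51 + (-3 - 2)*(5 - 2)/(2*(5 + 2*(-2))))**2 = (-51 + (1/2)*(-5)*3/(5 - 4))**2 = (-51 + (1/2)*(-5)*3/1)**2 = (-51 + (1/2)*1*(-5)*3)**2 = (-51 - 15/2)**2 = (-117/2)**2 = 13689/4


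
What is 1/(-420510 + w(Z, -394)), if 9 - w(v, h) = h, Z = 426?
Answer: -1/420107 ≈ -2.3803e-6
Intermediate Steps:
w(v, h) = 9 - h
1/(-420510 + w(Z, -394)) = 1/(-420510 + (9 - 1*(-394))) = 1/(-420510 + (9 + 394)) = 1/(-420510 + 403) = 1/(-420107) = -1/420107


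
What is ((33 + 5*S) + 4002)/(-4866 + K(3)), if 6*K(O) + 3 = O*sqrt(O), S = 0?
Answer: -39272655/47365643 - 4035*sqrt(3)/47365643 ≈ -0.82929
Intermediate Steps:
K(O) = -1/2 + O**(3/2)/6 (K(O) = -1/2 + (O*sqrt(O))/6 = -1/2 + O**(3/2)/6)
((33 + 5*S) + 4002)/(-4866 + K(3)) = ((33 + 5*0) + 4002)/(-4866 + (-1/2 + 3**(3/2)/6)) = ((33 + 0) + 4002)/(-4866 + (-1/2 + (3*sqrt(3))/6)) = (33 + 4002)/(-4866 + (-1/2 + sqrt(3)/2)) = 4035/(-9733/2 + sqrt(3)/2)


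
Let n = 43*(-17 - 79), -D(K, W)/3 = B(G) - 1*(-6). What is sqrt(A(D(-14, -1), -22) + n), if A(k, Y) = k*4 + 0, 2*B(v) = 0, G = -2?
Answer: 10*I*sqrt(42) ≈ 64.807*I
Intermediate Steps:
B(v) = 0 (B(v) = (1/2)*0 = 0)
D(K, W) = -18 (D(K, W) = -3*(0 - 1*(-6)) = -3*(0 + 6) = -3*6 = -18)
n = -4128 (n = 43*(-96) = -4128)
A(k, Y) = 4*k (A(k, Y) = 4*k + 0 = 4*k)
sqrt(A(D(-14, -1), -22) + n) = sqrt(4*(-18) - 4128) = sqrt(-72 - 4128) = sqrt(-4200) = 10*I*sqrt(42)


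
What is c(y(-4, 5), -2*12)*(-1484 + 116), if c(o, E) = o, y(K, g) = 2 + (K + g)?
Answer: -4104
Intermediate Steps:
y(K, g) = 2 + K + g
c(y(-4, 5), -2*12)*(-1484 + 116) = (2 - 4 + 5)*(-1484 + 116) = 3*(-1368) = -4104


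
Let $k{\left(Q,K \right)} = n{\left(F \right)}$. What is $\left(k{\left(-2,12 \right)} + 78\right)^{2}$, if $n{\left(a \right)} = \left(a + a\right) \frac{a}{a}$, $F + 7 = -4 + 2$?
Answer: $3600$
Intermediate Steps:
$F = -9$ ($F = -7 + \left(-4 + 2\right) = -7 - 2 = -9$)
$n{\left(a \right)} = 2 a$ ($n{\left(a \right)} = 2 a 1 = 2 a$)
$k{\left(Q,K \right)} = -18$ ($k{\left(Q,K \right)} = 2 \left(-9\right) = -18$)
$\left(k{\left(-2,12 \right)} + 78\right)^{2} = \left(-18 + 78\right)^{2} = 60^{2} = 3600$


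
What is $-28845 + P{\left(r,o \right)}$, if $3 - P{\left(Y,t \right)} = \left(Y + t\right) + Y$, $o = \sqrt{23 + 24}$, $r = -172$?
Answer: $-28498 - \sqrt{47} \approx -28505.0$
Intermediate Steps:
$o = \sqrt{47} \approx 6.8557$
$P{\left(Y,t \right)} = 3 - t - 2 Y$ ($P{\left(Y,t \right)} = 3 - \left(\left(Y + t\right) + Y\right) = 3 - \left(t + 2 Y\right) = 3 - t - 2 Y$)
$-28845 + P{\left(r,o \right)} = -28845 - \left(-347 + \sqrt{47}\right) = -28845 + \left(3 - \sqrt{47} + 344\right) = -28845 + \left(347 - \sqrt{47}\right) = -28498 - \sqrt{47}$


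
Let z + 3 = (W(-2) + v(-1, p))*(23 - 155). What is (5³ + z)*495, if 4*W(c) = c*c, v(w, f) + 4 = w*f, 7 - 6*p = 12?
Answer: 201960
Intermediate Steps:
p = -⅚ (p = 7/6 - ⅙*12 = 7/6 - 2 = -⅚ ≈ -0.83333)
v(w, f) = -4 + f*w (v(w, f) = -4 + w*f = -4 + f*w)
W(c) = c²/4 (W(c) = (c*c)/4 = c²/4)
z = 283 (z = -3 + ((¼)*(-2)² + (-4 - ⅚*(-1)))*(23 - 155) = -3 + ((¼)*4 + (-4 + ⅚))*(-132) = -3 + (1 - 19/6)*(-132) = -3 - 13/6*(-132) = -3 + 286 = 283)
(5³ + z)*495 = (5³ + 283)*495 = (125 + 283)*495 = 408*495 = 201960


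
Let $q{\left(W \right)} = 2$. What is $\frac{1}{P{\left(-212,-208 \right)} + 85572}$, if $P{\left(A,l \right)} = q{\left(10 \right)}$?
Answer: $\frac{1}{85574} \approx 1.1686 \cdot 10^{-5}$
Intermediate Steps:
$P{\left(A,l \right)} = 2$
$\frac{1}{P{\left(-212,-208 \right)} + 85572} = \frac{1}{2 + 85572} = \frac{1}{85574}$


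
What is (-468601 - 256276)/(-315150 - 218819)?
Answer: 724877/533969 ≈ 1.3575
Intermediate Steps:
(-468601 - 256276)/(-315150 - 218819) = -724877/(-533969) = -724877*(-1/533969) = 724877/533969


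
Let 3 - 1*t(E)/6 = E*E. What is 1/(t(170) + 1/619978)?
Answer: -619978/107493025595 ≈ -5.7676e-6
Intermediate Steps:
t(E) = 18 - 6*E² (t(E) = 18 - 6*E*E = 18 - 6*E²)
1/(t(170) + 1/619978) = 1/((18 - 6*170²) + 1/619978) = 1/((18 - 6*28900) + 1/619978) = 1/((18 - 173400) + 1/619978) = 1/(-173382 + 1/619978) = 1/(-107493025595/619978) = -619978/107493025595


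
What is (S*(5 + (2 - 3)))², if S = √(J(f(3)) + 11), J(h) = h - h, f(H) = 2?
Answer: 176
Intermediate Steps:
J(h) = 0
S = √11 (S = √(0 + 11) = √11 ≈ 3.3166)
(S*(5 + (2 - 3)))² = (√11*(5 + (2 - 3)))² = (√11*(5 - 1))² = (√11*4)² = (4*√11)² = 176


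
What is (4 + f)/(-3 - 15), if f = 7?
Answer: -11/18 ≈ -0.61111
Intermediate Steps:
(4 + f)/(-3 - 15) = (4 + 7)/(-3 - 15) = 11/(-18) = -1/18*11 = -11/18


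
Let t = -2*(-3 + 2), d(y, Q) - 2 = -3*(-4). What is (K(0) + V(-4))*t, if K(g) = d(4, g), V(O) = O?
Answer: 20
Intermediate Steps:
d(y, Q) = 14 (d(y, Q) = 2 - 3*(-4) = 2 + 12 = 14)
K(g) = 14
t = 2 (t = -2*(-1) = 2)
(K(0) + V(-4))*t = (14 - 4)*2 = 10*2 = 20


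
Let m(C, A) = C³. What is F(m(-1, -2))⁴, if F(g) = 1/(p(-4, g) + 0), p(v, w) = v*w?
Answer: 1/256 ≈ 0.0039063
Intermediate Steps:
F(g) = -1/(4*g) (F(g) = 1/(-4*g + 0) = 1/(-4*g) = -1/(4*g))
F(m(-1, -2))⁴ = (-1/(4*((-1)³)))⁴ = (-¼/(-1))⁴ = (-¼*(-1))⁴ = (¼)⁴ = 1/256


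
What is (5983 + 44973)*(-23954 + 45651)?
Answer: 1105592332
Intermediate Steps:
(5983 + 44973)*(-23954 + 45651) = 50956*21697 = 1105592332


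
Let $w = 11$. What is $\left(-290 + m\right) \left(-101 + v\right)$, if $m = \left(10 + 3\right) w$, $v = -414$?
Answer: $75705$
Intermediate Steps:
$m = 143$ ($m = \left(10 + 3\right) 11 = 13 \cdot 11 = 143$)
$\left(-290 + m\right) \left(-101 + v\right) = \left(-290 + 143\right) \left(-101 - 414\right) = \left(-147\right) \left(-515\right) = 75705$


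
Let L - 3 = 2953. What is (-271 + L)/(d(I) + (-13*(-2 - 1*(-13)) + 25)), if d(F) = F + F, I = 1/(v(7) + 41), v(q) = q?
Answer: -64440/2831 ≈ -22.762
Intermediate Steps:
I = 1/48 (I = 1/(7 + 41) = 1/48 ≈ 0.020833)
d(F) = 2*F
L = 2956 (L = 3 + 2953 = 2956)
(-271 + L)/(d(I) + (-13*(-2 - 1*(-13)) + 25)) = (-271 + 2956)/(2*(1/48) + (-13*(-2 - 1*(-13)) + 25)) = 2685/(1/24 + (-13*(-2 + 13) + 25)) = 2685/(1/24 + (-13*11 + 25)) = 2685/(1/24 + (-143 + 25)) = 2685/(1/24 - 118) = 2685/(-2831/24) = 2685*(-24/2831) = -64440/2831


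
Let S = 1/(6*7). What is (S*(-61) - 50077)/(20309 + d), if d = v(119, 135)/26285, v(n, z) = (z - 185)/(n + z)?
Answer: -200605967215/81354482676 ≈ -2.4658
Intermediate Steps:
v(n, z) = (-185 + z)/(n + z)
S = 1/42 ≈ 0.023810
d = -5/667639 (d = ((-185 + 135)/(119 + 135))/26285 = (-50/254)*(1/26285) = ((1/254)*(-50))*(1/26285) = -25/127*1/26285 = -5/667639 ≈ -7.4891e-6)
(S*(-61) - 50077)/(20309 + d) = ((1/42)*(-61) - 50077)/(20309 - 5/667639) = (-61/42 - 50077)/(13559080446/667639) = -2103295/42*667639/13559080446 = -200605967215/81354482676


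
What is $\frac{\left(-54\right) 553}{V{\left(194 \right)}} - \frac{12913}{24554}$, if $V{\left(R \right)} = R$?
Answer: $- \frac{367868335}{2381738} \approx -154.45$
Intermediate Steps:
$\frac{\left(-54\right) 553}{V{\left(194 \right)}} - \frac{12913}{24554} = \frac{\left(-54\right) 553}{194} - \frac{12913}{24554} = \left(-29862\right) \frac{1}{194} - \frac{12913}{24554} = - \frac{14931}{97} - \frac{12913}{24554} = - \frac{367868335}{2381738}$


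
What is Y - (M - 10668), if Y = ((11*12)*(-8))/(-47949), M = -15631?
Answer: 38212479/1453 ≈ 26299.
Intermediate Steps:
Y = 32/1453 (Y = (132*(-8))*(-1/47949) = -1056*(-1/47949) = 32/1453 ≈ 0.022023)
Y - (M - 10668) = 32/1453 - (-15631 - 10668) = 32/1453 - 1*(-26299) = 32/1453 + 26299 = 38212479/1453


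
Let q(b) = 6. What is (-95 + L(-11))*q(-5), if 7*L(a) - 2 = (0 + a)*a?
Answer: -3252/7 ≈ -464.57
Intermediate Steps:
L(a) = 2/7 + a²/7 (L(a) = 2/7 + ((0 + a)*a)/7 = 2/7 + (a*a)/7 = 2/7 + a²/7)
(-95 + L(-11))*q(-5) = (-95 + (2/7 + (⅐)*(-11)²))*6 = (-95 + (2/7 + (⅐)*121))*6 = (-95 + (2/7 + 121/7))*6 = (-95 + 123/7)*6 = -542/7*6 = -3252/7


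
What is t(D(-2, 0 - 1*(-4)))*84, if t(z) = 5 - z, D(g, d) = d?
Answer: 84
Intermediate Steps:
t(D(-2, 0 - 1*(-4)))*84 = (5 - (0 - 1*(-4)))*84 = (5 - (0 + 4))*84 = (5 - 1*4)*84 = (5 - 4)*84 = 1*84 = 84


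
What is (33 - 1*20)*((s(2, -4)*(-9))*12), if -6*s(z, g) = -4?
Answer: -936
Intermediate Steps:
s(z, g) = ⅔ (s(z, g) = -⅙*(-4) = ⅔)
(33 - 1*20)*((s(2, -4)*(-9))*12) = (33 - 1*20)*(((⅔)*(-9))*12) = (33 - 20)*(-6*12) = 13*(-72) = -936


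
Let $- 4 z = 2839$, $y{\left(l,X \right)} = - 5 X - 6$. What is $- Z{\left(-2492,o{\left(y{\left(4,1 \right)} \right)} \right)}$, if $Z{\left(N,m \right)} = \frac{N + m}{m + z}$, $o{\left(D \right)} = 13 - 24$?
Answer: $- \frac{10012}{2883} \approx -3.4728$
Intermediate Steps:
$y{\left(l,X \right)} = -6 - 5 X$
$z = - \frac{2839}{4}$ ($z = \left(- \frac{1}{4}\right) 2839 = - \frac{2839}{4} \approx -709.75$)
$o{\left(D \right)} = -11$
$Z{\left(N,m \right)} = \frac{N + m}{- \frac{2839}{4} + m}$ ($Z{\left(N,m \right)} = \frac{N + m}{m - \frac{2839}{4}} = \frac{N + m}{- \frac{2839}{4} + m}$)
$- Z{\left(-2492,o{\left(y{\left(4,1 \right)} \right)} \right)} = - \frac{4 \left(-2492 - 11\right)}{-2839 + 4 \left(-11\right)} = - \frac{4 \left(-2503\right)}{-2839 - 44} = - \frac{4 \left(-2503\right)}{-2883} = - \frac{4 \left(-1\right) \left(-2503\right)}{2883} = \left(-1\right) \frac{10012}{2883} = - \frac{10012}{2883}$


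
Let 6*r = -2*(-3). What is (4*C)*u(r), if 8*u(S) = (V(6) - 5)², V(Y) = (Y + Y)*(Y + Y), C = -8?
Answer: -77284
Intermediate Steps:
r = 1 (r = (-2*(-3))/6 = (⅙)*6 = 1)
V(Y) = 4*Y² (V(Y) = (2*Y)*(2*Y) = 4*Y²)
u(S) = 19321/8 (u(S) = (4*6² - 5)²/8 = (4*36 - 5)²/8 = (144 - 5)²/8 = (⅛)*139² = (⅛)*19321 = 19321/8)
(4*C)*u(r) = (4*(-8))*(19321/8) = -32*19321/8 = -77284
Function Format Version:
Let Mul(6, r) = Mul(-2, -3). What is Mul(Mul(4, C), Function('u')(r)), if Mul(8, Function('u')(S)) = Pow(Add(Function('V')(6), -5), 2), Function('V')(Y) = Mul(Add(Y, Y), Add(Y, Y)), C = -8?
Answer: -77284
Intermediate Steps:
r = 1 (r = Mul(Rational(1, 6), Mul(-2, -3)) = Mul(Rational(1, 6), 6) = 1)
Function('V')(Y) = Mul(4, Pow(Y, 2)) (Function('V')(Y) = Mul(Mul(2, Y), Mul(2, Y)) = Mul(4, Pow(Y, 2)))
Function('u')(S) = Rational(19321, 8) (Function('u')(S) = Mul(Rational(1, 8), Pow(Add(Mul(4, Pow(6, 2)), -5), 2)) = Mul(Rational(1, 8), Pow(Add(Mul(4, 36), -5), 2)) = Mul(Rational(1, 8), Pow(Add(144, -5), 2)) = Mul(Rational(1, 8), Pow(139, 2)) = Mul(Rational(1, 8), 19321) = Rational(19321, 8))
Mul(Mul(4, C), Function('u')(r)) = Mul(Mul(4, -8), Rational(19321, 8)) = Mul(-32, Rational(19321, 8)) = -77284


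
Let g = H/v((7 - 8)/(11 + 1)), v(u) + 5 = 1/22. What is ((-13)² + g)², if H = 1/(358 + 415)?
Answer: 202760825626921/7099242049 ≈ 28561.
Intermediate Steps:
v(u) = -109/22 (v(u) = -5 + 1/22 = -109/22)
H = 1/773 ≈ 0.0012937
g = -22/84257 (g = 1/(773*(-109/22)) = (1/773)*(-22/109) = -22/84257 ≈ -0.00026111)
((-13)² + g)² = ((-13)² - 22/84257)² = (169 - 22/84257)² = (14239411/84257)² = 202760825626921/7099242049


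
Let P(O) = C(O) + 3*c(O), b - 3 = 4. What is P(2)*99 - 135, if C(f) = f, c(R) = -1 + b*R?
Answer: 3924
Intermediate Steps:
b = 7 (b = 3 + 4 = 7)
c(R) = -1 + 7*R
P(O) = -3 + 22*O (P(O) = O + 3*(-1 + 7*O) = O + (-3 + 21*O) = -3 + 22*O)
P(2)*99 - 135 = (-3 + 22*2)*99 - 135 = (-3 + 44)*99 - 135 = 41*99 - 135 = 4059 - 135 = 3924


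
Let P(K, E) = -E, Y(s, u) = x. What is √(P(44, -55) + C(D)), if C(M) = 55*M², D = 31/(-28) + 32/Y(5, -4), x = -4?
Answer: √3619495/28 ≈ 67.946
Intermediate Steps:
Y(s, u) = -4
D = -255/28 (D = 31/(-28) + 32/(-4) = 31*(-1/28) + 32*(-¼) = -31/28 - 8 = -255/28 ≈ -9.1071)
√(P(44, -55) + C(D)) = √(-1*(-55) + 55*(-255/28)²) = √(55 + 55*(65025/784)) = √(55 + 3576375/784) = √(3619495/784) = √3619495/28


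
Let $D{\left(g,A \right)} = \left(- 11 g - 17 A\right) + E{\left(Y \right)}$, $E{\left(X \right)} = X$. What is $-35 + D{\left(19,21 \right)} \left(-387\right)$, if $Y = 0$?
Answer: $219007$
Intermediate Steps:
$D{\left(g,A \right)} = - 17 A - 11 g$ ($D{\left(g,A \right)} = \left(- 11 g - 17 A\right) + 0 = \left(- 17 A - 11 g\right) + 0 = - 17 A - 11 g$)
$-35 + D{\left(19,21 \right)} \left(-387\right) = -35 + \left(\left(-17\right) 21 - 209\right) \left(-387\right) = -35 + \left(-357 - 209\right) \left(-387\right) = -35 - -219042 = -35 + 219042 = 219007$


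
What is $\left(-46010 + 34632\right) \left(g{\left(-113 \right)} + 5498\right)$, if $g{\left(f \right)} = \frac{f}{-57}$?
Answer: $- \frac{3566991622}{57} \approx -6.2579 \cdot 10^{7}$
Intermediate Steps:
$g{\left(f \right)} = - \frac{f}{57}$ ($g{\left(f \right)} = f \left(- \frac{1}{57}\right) = - \frac{f}{57}$)
$\left(-46010 + 34632\right) \left(g{\left(-113 \right)} + 5498\right) = \left(-46010 + 34632\right) \left(\left(- \frac{1}{57}\right) \left(-113\right) + 5498\right) = - 11378 \left(\frac{113}{57} + 5498\right) = \left(-11378\right) \frac{313499}{57} = - \frac{3566991622}{57}$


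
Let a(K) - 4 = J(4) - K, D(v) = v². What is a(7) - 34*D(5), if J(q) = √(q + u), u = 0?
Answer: -851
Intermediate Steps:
J(q) = √q (J(q) = √(q + 0) = √q)
a(K) = 6 - K (a(K) = 4 + (√4 - K) = 4 + (2 - K) = 6 - K)
a(7) - 34*D(5) = (6 - 1*7) - 34*5² = (6 - 7) - 34*25 = -1 - 850 = -851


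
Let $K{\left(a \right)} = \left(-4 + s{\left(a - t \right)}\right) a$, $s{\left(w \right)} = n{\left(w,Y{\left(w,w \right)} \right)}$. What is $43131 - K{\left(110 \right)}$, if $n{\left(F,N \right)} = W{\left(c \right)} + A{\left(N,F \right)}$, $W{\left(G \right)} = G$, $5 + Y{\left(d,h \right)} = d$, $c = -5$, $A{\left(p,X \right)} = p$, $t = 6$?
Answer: $33231$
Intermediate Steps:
$Y{\left(d,h \right)} = -5 + d$
$n{\left(F,N \right)} = -5 + N$
$s{\left(w \right)} = -10 + w$ ($s{\left(w \right)} = -5 + \left(-5 + w\right) = -10 + w$)
$K{\left(a \right)} = a \left(-20 + a\right)$ ($K{\left(a \right)} = \left(-4 + \left(-10 + \left(a - 6\right)\right)\right) a = \left(-4 + \left(-10 + \left(-6 + a\right)\right)\right) a = \left(-4 + \left(-16 + a\right)\right) a = \left(-20 + a\right) a = a \left(-20 + a\right)$)
$43131 - K{\left(110 \right)} = 43131 - 110 \left(-20 + 110\right) = 43131 - 110 \cdot 90 = 43131 - 9900 = 33231$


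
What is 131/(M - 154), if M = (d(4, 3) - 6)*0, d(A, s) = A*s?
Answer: -131/154 ≈ -0.85065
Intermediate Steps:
M = 0 (M = (4*3 - 6)*0 = (12 - 6)*0 = 6*0 = 0)
131/(M - 154) = 131/(0 - 154) = 131/(-154) = -1/154*131 = -131/154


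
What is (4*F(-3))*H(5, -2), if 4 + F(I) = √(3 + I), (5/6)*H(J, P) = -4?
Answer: 384/5 ≈ 76.800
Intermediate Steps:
H(J, P) = -24/5 (H(J, P) = (6/5)*(-4) = -24/5)
F(I) = -4 + √(3 + I)
(4*F(-3))*H(5, -2) = (4*(-4 + √(3 - 3)))*(-24/5) = (4*(-4 + √0))*(-24/5) = (4*(-4 + 0))*(-24/5) = (4*(-4))*(-24/5) = -16*(-24/5) = 384/5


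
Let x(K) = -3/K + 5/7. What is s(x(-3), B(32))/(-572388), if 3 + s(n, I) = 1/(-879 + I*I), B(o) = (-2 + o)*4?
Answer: 20281/3869629074 ≈ 5.2411e-6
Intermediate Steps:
x(K) = 5/7 - 3/K (x(K) = -3/K + 5*(⅐) = -3/K + 5/7 = 5/7 - 3/K)
B(o) = -8 + 4*o
s(n, I) = -3 + 1/(-879 + I²) (s(n, I) = -3 + 1/(-879 + I*I) = -3 + 1/(-879 + I²))
s(x(-3), B(32))/(-572388) = ((2638 - 3*(-8 + 4*32)²)/(-879 + (-8 + 4*32)²))/(-572388) = ((2638 - 3*(-8 + 128)²)/(-879 + (-8 + 128)²))*(-1/572388) = ((2638 - 3*120²)/(-879 + 120²))*(-1/572388) = ((2638 - 3*14400)/(-879 + 14400))*(-1/572388) = ((2638 - 43200)/13521)*(-1/572388) = ((1/13521)*(-40562))*(-1/572388) = -40562/13521*(-1/572388) = 20281/3869629074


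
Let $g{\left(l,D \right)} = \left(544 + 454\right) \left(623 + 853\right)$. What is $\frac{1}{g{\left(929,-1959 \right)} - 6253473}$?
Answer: $- \frac{1}{4780425} \approx -2.0919 \cdot 10^{-7}$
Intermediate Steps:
$g{\left(l,D \right)} = 1473048$ ($g{\left(l,D \right)} = 998 \cdot 1476 = 1473048$)
$\frac{1}{g{\left(929,-1959 \right)} - 6253473} = \frac{1}{1473048 - 6253473} = \frac{1}{-4780425} = - \frac{1}{4780425}$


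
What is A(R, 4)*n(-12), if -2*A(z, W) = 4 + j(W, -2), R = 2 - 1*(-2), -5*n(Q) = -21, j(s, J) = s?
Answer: -84/5 ≈ -16.800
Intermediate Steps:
n(Q) = 21/5 (n(Q) = -1/5*(-21) = 21/5)
R = 4 (R = 2 + 2 = 4)
A(z, W) = -2 - W/2 (A(z, W) = -(4 + W)/2 = -2 - W/2)
A(R, 4)*n(-12) = (-2 - 1/2*4)*(21/5) = (-2 - 2)*(21/5) = -4*21/5 = -84/5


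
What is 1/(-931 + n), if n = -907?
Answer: -1/1838 ≈ -0.00054407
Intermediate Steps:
1/(-931 + n) = 1/(-931 - 907) = 1/(-1838) = -1/1838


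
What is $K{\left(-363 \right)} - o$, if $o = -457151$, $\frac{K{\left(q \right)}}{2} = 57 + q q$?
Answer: $720803$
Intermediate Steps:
$K{\left(q \right)} = 114 + 2 q^{2}$ ($K{\left(q \right)} = 2 \left(57 + q q\right) = 2 \left(57 + q^{2}\right) = 114 + 2 q^{2}$)
$K{\left(-363 \right)} - o = \left(114 + 2 \left(-363\right)^{2}\right) - -457151 = \left(114 + 2 \cdot 131769\right) + 457151 = \left(114 + 263538\right) + 457151 = 263652 + 457151 = 720803$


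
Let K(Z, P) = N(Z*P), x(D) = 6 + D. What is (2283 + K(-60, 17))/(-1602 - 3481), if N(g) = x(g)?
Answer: -1269/5083 ≈ -0.24966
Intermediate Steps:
N(g) = 6 + g
K(Z, P) = 6 + P*Z (K(Z, P) = 6 + Z*P = 6 + P*Z)
(2283 + K(-60, 17))/(-1602 - 3481) = (2283 + (6 + 17*(-60)))/(-1602 - 3481) = (2283 + (6 - 1020))/(-5083) = (2283 - 1014)*(-1/5083) = 1269*(-1/5083) = -1269/5083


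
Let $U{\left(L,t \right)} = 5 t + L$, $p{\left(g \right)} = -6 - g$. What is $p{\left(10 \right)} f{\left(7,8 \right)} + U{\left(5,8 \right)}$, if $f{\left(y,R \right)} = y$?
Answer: $-67$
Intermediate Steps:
$U{\left(L,t \right)} = L + 5 t$
$p{\left(10 \right)} f{\left(7,8 \right)} + U{\left(5,8 \right)} = \left(-6 - 10\right) 7 + \left(5 + 5 \cdot 8\right) = \left(-6 - 10\right) 7 + \left(5 + 40\right) = \left(-16\right) 7 + 45 = -112 + 45 = -67$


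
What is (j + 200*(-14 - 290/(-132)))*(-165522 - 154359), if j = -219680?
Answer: 781292282180/11 ≈ 7.1027e+10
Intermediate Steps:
(j + 200*(-14 - 290/(-132)))*(-165522 - 154359) = (-219680 + 200*(-14 - 290/(-132)))*(-165522 - 154359) = (-219680 + 200*(-14 - 290*(-1/132)))*(-319881) = (-219680 + 200*(-14 + 145/66))*(-319881) = (-219680 + 200*(-779/66))*(-319881) = (-219680 - 77900/33)*(-319881) = -7327340/33*(-319881) = 781292282180/11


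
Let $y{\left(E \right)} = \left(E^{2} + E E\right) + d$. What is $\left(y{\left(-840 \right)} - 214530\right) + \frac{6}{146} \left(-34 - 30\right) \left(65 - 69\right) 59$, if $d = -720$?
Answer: $\frac{87349662}{73} \approx 1.1966 \cdot 10^{6}$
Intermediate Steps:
$y{\left(E \right)} = -720 + 2 E^{2}$ ($y{\left(E \right)} = \left(E^{2} + E E\right) - 720 = \left(E^{2} + E^{2}\right) - 720 = 2 E^{2} - 720 = -720 + 2 E^{2}$)
$\left(y{\left(-840 \right)} - 214530\right) + \frac{6}{146} \left(-34 - 30\right) \left(65 - 69\right) 59 = \left(\left(-720 + 2 \left(-840\right)^{2}\right) - 214530\right) + \frac{6}{146} \left(-34 - 30\right) \left(65 - 69\right) 59 = \left(\left(-720 + 2 \cdot 705600\right) - 214530\right) + 6 \cdot \frac{1}{146} \left(\left(-64\right) \left(-4\right)\right) 59 = \left(\left(-720 + 1411200\right) - 214530\right) + \frac{3}{73} \cdot 256 \cdot 59 = \left(1410480 - 214530\right) + \frac{768}{73} \cdot 59 = 1195950 + \frac{45312}{73} = \frac{87349662}{73}$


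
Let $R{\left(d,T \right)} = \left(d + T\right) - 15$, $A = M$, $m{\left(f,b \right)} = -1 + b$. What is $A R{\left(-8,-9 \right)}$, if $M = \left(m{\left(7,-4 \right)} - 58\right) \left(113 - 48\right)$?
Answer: $131040$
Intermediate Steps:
$M = -4095$ ($M = \left(\left(-1 - 4\right) - 58\right) \left(113 - 48\right) = \left(-5 - 58\right) 65 = \left(-63\right) 65 = -4095$)
$A = -4095$
$R{\left(d,T \right)} = -15 + T + d$ ($R{\left(d,T \right)} = \left(T + d\right) - 15 = -15 + T + d$)
$A R{\left(-8,-9 \right)} = - 4095 \left(-15 - 9 - 8\right) = \left(-4095\right) \left(-32\right) = 131040$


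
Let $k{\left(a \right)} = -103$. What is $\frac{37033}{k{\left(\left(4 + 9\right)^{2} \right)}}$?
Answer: $- \frac{37033}{103} \approx -359.54$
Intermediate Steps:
$\frac{37033}{k{\left(\left(4 + 9\right)^{2} \right)}} = \frac{37033}{-103} = 37033 \left(- \frac{1}{103}\right) = - \frac{37033}{103}$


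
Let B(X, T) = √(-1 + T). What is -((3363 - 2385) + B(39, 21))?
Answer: -978 - 2*√5 ≈ -982.47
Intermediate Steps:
-((3363 - 2385) + B(39, 21)) = -((3363 - 2385) + √(-1 + 21)) = -(978 + √20) = -(978 + 2*√5) = -978 - 2*√5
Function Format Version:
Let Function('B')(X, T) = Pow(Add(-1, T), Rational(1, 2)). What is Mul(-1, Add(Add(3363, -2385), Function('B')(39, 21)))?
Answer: Add(-978, Mul(-2, Pow(5, Rational(1, 2)))) ≈ -982.47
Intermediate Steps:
Mul(-1, Add(Add(3363, -2385), Function('B')(39, 21))) = Mul(-1, Add(Add(3363, -2385), Pow(Add(-1, 21), Rational(1, 2)))) = Mul(-1, Add(978, Pow(20, Rational(1, 2)))) = Mul(-1, Add(978, Mul(2, Pow(5, Rational(1, 2))))) = Add(-978, Mul(-2, Pow(5, Rational(1, 2))))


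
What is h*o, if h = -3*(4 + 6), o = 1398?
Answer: -41940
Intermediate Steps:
h = -30 (h = -3*10 = -30)
h*o = -30*1398 = -41940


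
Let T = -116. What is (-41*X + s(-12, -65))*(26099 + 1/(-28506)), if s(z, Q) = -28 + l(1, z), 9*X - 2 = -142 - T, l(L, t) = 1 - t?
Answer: 210545800319/85518 ≈ 2.4620e+6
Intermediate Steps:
X = -8/3 (X = 2/9 + (-142 - 1*(-116))/9 = 2/9 + (-142 + 116)/9 = 2/9 + (1/9)*(-26) = 2/9 - 26/9 = -8/3 ≈ -2.6667)
s(z, Q) = -27 - z (s(z, Q) = -28 + (1 - z) = -27 - z)
(-41*X + s(-12, -65))*(26099 + 1/(-28506)) = (-41*(-8/3) + (-27 - 1*(-12)))*(26099 + 1/(-28506)) = (328/3 + (-27 + 12))*(26099 - 1/28506) = (328/3 - 15)*(743978093/28506) = (283/3)*(743978093/28506) = 210545800319/85518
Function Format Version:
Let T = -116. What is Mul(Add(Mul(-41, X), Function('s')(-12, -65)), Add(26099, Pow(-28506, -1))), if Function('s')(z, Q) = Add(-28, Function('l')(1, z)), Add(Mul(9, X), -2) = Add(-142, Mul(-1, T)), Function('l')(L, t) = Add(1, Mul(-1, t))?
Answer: Rational(210545800319, 85518) ≈ 2.4620e+6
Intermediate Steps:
X = Rational(-8, 3) (X = Add(Rational(2, 9), Mul(Rational(1, 9), Add(-142, Mul(-1, -116)))) = Add(Rational(2, 9), Mul(Rational(1, 9), Add(-142, 116))) = Add(Rational(2, 9), Mul(Rational(1, 9), -26)) = Add(Rational(2, 9), Rational(-26, 9)) = Rational(-8, 3) ≈ -2.6667)
Function('s')(z, Q) = Add(-27, Mul(-1, z)) (Function('s')(z, Q) = Add(-28, Add(1, Mul(-1, z))) = Add(-27, Mul(-1, z)))
Mul(Add(Mul(-41, X), Function('s')(-12, -65)), Add(26099, Pow(-28506, -1))) = Mul(Add(Mul(-41, Rational(-8, 3)), Add(-27, Mul(-1, -12))), Add(26099, Pow(-28506, -1))) = Mul(Add(Rational(328, 3), Add(-27, 12)), Add(26099, Rational(-1, 28506))) = Mul(Add(Rational(328, 3), -15), Rational(743978093, 28506)) = Mul(Rational(283, 3), Rational(743978093, 28506)) = Rational(210545800319, 85518)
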